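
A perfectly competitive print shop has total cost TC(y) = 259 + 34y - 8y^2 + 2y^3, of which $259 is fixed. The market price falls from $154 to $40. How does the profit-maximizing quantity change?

Output falls from 6 to 3

AVC = 34 - 8y + 2y^2, minimized at y = 2 where min AVC = $26. MC = 34 - 16y + 6y^2.
At P = $154 ≥ min AVC, set P = MC on the rising branch: y = 6.
At P = $40 ≥ min AVC, set P = MC: y = 3. The firm stays open but cuts output.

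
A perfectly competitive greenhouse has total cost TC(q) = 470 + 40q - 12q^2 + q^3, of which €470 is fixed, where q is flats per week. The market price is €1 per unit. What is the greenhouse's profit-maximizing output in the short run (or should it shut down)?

Shut down

Variable cost is VC = 40q - 12q^2 + q^3, so AVC = VC/q = 40 - 12q + q^2 and MC = dTC/dq = 40 - 24q + 3q^2.
AVC is minimized where dAVC/dq = -12 + 2q = 0, at q = 6; min AVC = 40 - 12·6 + 6^2 = €4.
With P < min AVC (€1 < €4), every unit sold adds to the loss.
Shutting down limits the loss to fixed cost, €470.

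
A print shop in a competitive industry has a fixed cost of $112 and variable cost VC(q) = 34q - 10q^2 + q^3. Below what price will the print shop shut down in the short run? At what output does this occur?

The shutdown price is the minimum of AVC. VC = 34q - 10q^2 + q^3, so AVC = 34 - 10q + q^2.
dAVC/dq = -10 + 2q = 0 gives q = 5. min AVC = 34 - 10·5 + 5^2 = 9.
For P < $9 the firm produces nothing.

$9 per unit, at q = 5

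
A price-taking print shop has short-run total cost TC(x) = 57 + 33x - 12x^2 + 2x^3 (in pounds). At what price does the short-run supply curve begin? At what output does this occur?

£15 per unit, at x = 3

The firm shuts down when price falls below the minimum of average variable cost. AVC = VC/x = 33 - 12x + 2x^2.
At the minimum of AVC, MC = AVC. MC = 33 - 24x + 6x^2; setting MC = AVC gives 4x^2 - 12x = 0, so x = 3. min AVC = 15.
So the shutdown price is £15.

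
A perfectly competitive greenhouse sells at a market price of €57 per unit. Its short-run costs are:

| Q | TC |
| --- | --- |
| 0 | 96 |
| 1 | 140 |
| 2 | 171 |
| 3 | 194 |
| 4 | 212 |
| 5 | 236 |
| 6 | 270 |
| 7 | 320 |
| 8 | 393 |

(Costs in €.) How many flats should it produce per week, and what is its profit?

Compute π = P·Q − TC at each output: Q=0: -96; Q=1: -83; Q=2: -57; Q=3: -23; Q=4: 16; Q=5: 49; Q=6: 72; Q=7: 79; Q=8: 63.
Profit is maximized at Q = 7. AVC there is 224/7 = €32 ≤ P, so producing beats shutting down (which would give -€96).

Q = 7; profit = €79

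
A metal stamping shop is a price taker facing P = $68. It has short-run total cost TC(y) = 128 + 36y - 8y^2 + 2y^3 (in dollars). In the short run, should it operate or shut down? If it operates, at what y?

Strip out fixed cost: VC = 36y - 8y^2 + 2y^3. Then AVC = 36 - 8y + 2y^2 and MC = 36 - 16y + 6y^2.
AVC is minimized where dAVC/dy = -8 + 4y = 0, at y = 2; min AVC = 36 - 8·2 + 2·2^2 = $28.
Because $68 ≥ $28, revenue can cover variable cost; the firm operates.
Solving P = MC: -32 - 16y + 6y^2 = 0 ⇒ y = -4/3 or 4. On the upward-sloping branch, y* = 4.
Check: AVC at y = 4 is $36 ≤ P, so revenue covers variable cost.
Profit = P·y − TC = 68·4 − 272 = $0.

Produce at y = 4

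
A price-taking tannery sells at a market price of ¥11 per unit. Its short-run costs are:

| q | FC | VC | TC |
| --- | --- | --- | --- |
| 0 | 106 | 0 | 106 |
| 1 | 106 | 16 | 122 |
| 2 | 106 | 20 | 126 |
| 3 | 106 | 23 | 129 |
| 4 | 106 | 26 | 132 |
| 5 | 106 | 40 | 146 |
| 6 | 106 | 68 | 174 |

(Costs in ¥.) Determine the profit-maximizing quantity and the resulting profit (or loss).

q = 4; profit = -¥88

Compute π = P·q − TC at each output: q=0: -106; q=1: -111; q=2: -104; q=3: -96; q=4: -88; q=5: -91; q=6: -108.
Profit is maximized at q = 4. AVC there is 26/4 = ¥6.50 ≤ P, so producing beats shutting down (which would give -¥106).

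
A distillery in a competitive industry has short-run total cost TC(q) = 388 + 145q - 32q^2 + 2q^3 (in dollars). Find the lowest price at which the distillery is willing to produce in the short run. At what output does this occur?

$17 per unit, at q = 8

The shutdown price is the minimum of AVC. VC = 145q - 32q^2 + 2q^3, so AVC = 145 - 32q + 2q^2.
dAVC/dq = -32 + 4q = 0 gives q = 8. min AVC = 145 - 32·8 + 2·8^2 = 17.
The firm shuts down for any P below $17.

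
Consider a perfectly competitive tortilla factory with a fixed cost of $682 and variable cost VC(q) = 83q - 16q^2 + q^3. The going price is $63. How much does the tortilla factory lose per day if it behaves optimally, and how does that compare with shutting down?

AVC = 83 - 16q + q^2; min AVC = $19 at q = 8. Since P = $63 ≥ min AVC, the firm produces.
With MC = 83 - 32q + 3q^2, P = MC on the upward-sloping part at q* = 10.
TR = 63·10 = 630. TC = 682 + 230 = 912. Profit = 630 − 912 = -$282.
That loss of $282 beats the $682 the firm would lose by shutting down; producing recovers $400 of fixed cost.

Profit = -$282 at q = 10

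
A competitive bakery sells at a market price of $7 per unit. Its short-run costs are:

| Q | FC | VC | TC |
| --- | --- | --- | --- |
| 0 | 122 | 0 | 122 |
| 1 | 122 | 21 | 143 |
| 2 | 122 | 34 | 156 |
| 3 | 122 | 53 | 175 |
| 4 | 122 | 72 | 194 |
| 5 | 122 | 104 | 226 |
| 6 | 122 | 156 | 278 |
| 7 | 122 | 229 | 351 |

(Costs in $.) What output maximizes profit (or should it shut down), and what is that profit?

Tabulate TR − TC: Q=0: -122; Q=1: -136; Q=2: -142; Q=3: -154; Q=4: -166; Q=5: -191; Q=6: -236; Q=7: -302.
Profit is highest at Q = 0. Equivalently, the lowest AVC in the table is 34/2 ≈ $17 at Q = 2, and P = $7 falls below it — price never covers variable cost, so the firm shuts down and loses only its fixed cost.

Q = 0 (shut down); profit = -$122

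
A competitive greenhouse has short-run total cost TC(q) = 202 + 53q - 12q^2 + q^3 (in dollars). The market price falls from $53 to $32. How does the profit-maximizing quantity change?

Output falls from 8 to 7

AVC = 53 - 12q + q^2, minimized at q = 6 where min AVC = $17. MC = 53 - 24q + 3q^2.
With P = $53 above the shutdown price, P = MC gives q = 8.
At P = $32 ≥ min AVC, set P = MC: q = 7. The firm stays open but cuts output.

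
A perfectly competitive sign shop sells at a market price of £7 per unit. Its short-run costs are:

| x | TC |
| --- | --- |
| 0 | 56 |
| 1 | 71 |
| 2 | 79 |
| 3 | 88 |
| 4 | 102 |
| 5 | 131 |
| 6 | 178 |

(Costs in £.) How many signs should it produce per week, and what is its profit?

x = 0 (shut down); profit = -£56

Tabulate TR − TC: x=0: -56; x=1: -64; x=2: -65; x=3: -67; x=4: -74; x=5: -96; x=6: -136.
Profit is highest at x = 0. Equivalently, the lowest AVC in the table is 32/3 ≈ £10.67 at x = 3, and P = £7 falls below it — price never covers variable cost, so the firm shuts down and loses only its fixed cost.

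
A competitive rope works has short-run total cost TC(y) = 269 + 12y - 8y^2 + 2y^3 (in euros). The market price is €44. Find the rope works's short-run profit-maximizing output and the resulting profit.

AVC = 12 - 8y + 2y^2 has its minimum €4 at y = 2; price €44 clears that bar, so the firm operates.
With MC = 12 - 16y + 6y^2, P = MC on the upward-sloping part at y* = 4.
TR = 44·4 = 176. TC = 269 + 48 = 317. Profit = 176 − 317 = -€141.
That loss of €141 beats the €269 the firm would lose by shutting down; producing recovers €128 of fixed cost.

Profit = -€141 at y = 4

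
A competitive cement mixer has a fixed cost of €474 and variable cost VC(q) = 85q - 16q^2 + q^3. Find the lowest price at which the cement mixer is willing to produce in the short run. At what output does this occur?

€21 per unit, at q = 8

Short-run supply begins at min AVC. From VC = 85q - 16q^2 + q^3, AVC = 85 - 16q + q^2.
At the minimum of AVC, MC = AVC. MC = 85 - 32q + 3q^2; setting MC = AVC gives 2q^2 - 16q = 0, so q = 8. min AVC = 21.
For P < €21 the firm produces nothing.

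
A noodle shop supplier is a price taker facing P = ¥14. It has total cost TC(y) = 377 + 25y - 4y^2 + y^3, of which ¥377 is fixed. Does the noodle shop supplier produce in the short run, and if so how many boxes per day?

From TC, MC = TC'(y) = 25 - 8y + 3y^2 and AVC = VC/y = 25 - 4y + y^2.
AVC is minimized where dAVC/dy = -4 + 2y = 0, at y = 2; min AVC = 25 - 4·2 + 2^2 = ¥21.
P = ¥14 lies below min AVC = ¥21; no output level covers variable cost.
Shutting down limits the loss to fixed cost, ¥377.

Shut down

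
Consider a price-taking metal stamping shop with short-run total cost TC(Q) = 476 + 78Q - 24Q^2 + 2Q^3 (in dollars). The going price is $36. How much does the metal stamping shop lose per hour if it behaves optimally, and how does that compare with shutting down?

Profit = -$280 at Q = 7

AVC = 78 - 24Q + 2Q^2; min AVC = $6 at Q = 6. Since P = $36 ≥ min AVC, the firm produces.
MC = 78 - 48Q + 6Q^2. Setting P = MC and taking the root on the rising branch gives Q* = 7.
TR = 36·7 = 252. TC = 476 + 56 = 532. Profit = 252 − 532 = -$280.
By producing, the firm covers all variable cost plus $196 of fixed cost; shutting down would lose the full $476.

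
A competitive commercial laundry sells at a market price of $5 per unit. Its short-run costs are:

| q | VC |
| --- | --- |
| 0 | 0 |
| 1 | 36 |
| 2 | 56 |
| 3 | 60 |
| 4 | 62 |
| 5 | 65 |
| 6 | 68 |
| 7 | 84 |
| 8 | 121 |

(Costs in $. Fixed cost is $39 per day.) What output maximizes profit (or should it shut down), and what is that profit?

q = 0 (shut down); profit = -$39

Tabulate TR − TC: q=0: -39; q=1: -70; q=2: -85; q=3: -84; q=4: -81; q=5: -79; q=6: -77; q=7: -88; q=8: -120.
Profit is highest at q = 0. Equivalently, the lowest AVC in the table is 68/6 ≈ $11.33 at q = 6, and P = $5 falls below it — price never covers variable cost, so the firm shuts down and loses only its fixed cost.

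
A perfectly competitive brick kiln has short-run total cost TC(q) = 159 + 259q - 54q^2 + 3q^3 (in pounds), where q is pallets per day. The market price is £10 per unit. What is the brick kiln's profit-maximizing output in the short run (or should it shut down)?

From TC, MC = TC'(q) = 259 - 108q + 9q^2 and AVC = VC/q = 259 - 54q + 3q^2.
AVC is minimized where dAVC/dq = -54 + 6q = 0, at q = 9; min AVC = 259 - 54·9 + 3·9^2 = £16.
Since P = £10 < min AVC = £16, price fails to cover variable cost at any output.
Best response: produce nothing and absorb the £159 fixed cost.

Shut down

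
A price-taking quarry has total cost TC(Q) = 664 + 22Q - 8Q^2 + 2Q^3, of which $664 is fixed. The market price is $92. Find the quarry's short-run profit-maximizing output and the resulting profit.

AVC = 22 - 8Q + 2Q^2 has its minimum $14 at Q = 2; price $92 clears that bar, so the firm operates.
With MC = 22 - 16Q + 6Q^2, P = MC on the upward-sloping part at Q* = 5.
TR = 92·5 = 460. TC = 664 + 160 = 824. Profit = 460 − 824 = -$364.
That loss of $364 beats the $664 the firm would lose by shutting down; producing recovers $300 of fixed cost.

Profit = -$364 at Q = 5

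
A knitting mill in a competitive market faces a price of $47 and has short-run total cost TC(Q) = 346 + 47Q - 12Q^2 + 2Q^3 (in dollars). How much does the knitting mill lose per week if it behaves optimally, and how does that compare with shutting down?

Profit = -$282 at Q = 4

AVC = 47 - 12Q + 2Q^2 has its minimum $29 at Q = 3; price $47 clears that bar, so the firm operates.
With MC = 47 - 24Q + 6Q^2, P = MC on the upward-sloping part at Q* = 4.
TR = 47·4 = 188. TC = 346 + 124 = 470. Profit = 188 − 470 = -$282.
That loss of $282 beats the $346 the firm would lose by shutting down; producing recovers $64 of fixed cost.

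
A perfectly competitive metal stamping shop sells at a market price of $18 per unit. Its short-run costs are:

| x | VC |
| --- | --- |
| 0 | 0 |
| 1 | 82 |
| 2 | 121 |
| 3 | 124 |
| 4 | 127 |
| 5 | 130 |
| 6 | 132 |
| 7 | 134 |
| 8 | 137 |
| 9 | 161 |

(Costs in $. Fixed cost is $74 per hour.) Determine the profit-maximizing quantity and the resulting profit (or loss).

Tabulate TR − TC: x=0: -74; x=1: -138; x=2: -159; x=3: -144; x=4: -129; x=5: -114; x=6: -98; x=7: -82; x=8: -67; x=9: -73.
Profit is maximized at x = 8. AVC there is 137/8 = $17.12 ≤ P, so producing beats shutting down (which would give -$74).

x = 8; profit = -$67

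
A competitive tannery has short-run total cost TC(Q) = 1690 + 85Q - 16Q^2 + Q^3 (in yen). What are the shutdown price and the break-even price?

Shutdown price = min AVC. AVC = 85 - 16Q + Q^2, with vertex at Q = 8 and minimum ¥21.
ATC = 1690/Q + 85 - 16Q + Q^2. Setting dATC/dQ = −1690/Q^2 − 16 + 2Q = 0 gives Q = 13 (since 2·13^3 − 16·13^2 = 1690).
min ATC = 1690/13 + 85 − 16·13 + 13^2 = ¥176. That is the break-even price.
For ¥21 ≤ P < ¥176 the firm produces at a loss; below ¥21 it shuts down.

Shutdown price = ¥21; break-even price = ¥176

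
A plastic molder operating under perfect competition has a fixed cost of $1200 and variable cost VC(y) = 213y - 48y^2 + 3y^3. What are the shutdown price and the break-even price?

AVC = 213 - 48y + 3y^2; minimized at y = 8, giving min AVC = $21. That is the shutdown price.
ATC = 1200/y + 213 - 48y + 3y^2. Setting dATC/dy = −1200/y^2 − 48 + 6y = 0 gives y = 10 (since 6·10^3 − 48·10^2 = 1200).
min ATC = 1200/10 + 213 − 48·10 + 3·10^2 = $153. That is the break-even price.
Between these two prices the firm operates at a loss; above $153 it earns a profit.

Shutdown price = $21; break-even price = $153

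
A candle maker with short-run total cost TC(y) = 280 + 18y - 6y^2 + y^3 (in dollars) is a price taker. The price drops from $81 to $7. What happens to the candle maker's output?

MC = 18 - 12y + 3y^2; the shutdown threshold is min AVC = $9 (at y = 3).
With P = $81 above the shutdown price, P = MC gives y = 7.
At P = $7 < min AVC = $9, price no longer covers variable cost at any output, so the firm shuts down: y = 0.

Output falls from 7 to 0 (the firm shuts down)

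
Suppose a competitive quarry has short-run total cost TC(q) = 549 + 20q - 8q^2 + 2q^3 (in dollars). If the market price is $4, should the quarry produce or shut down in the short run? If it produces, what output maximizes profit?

Shut down

Strip out fixed cost: VC = 20q - 8q^2 + 2q^3. Then AVC = 20 - 8q + 2q^2 and MC = 20 - 16q + 6q^2.
AVC hits its minimum where MC = AVC, at q = 2, giving min AVC = 20 - 8·2 + 2·2^2 = $12.
P = $4 lies below min AVC = $12; no output level covers variable cost.
Best response: produce nothing and absorb the $549 fixed cost.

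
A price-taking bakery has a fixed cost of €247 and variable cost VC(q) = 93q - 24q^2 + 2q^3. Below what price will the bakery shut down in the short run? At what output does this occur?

The firm shuts down when price falls below the minimum of average variable cost. AVC = VC/q = 93 - 24q + 2q^2.
At the minimum of AVC, MC = AVC. MC = 93 - 48q + 6q^2; setting MC = AVC gives 4q^2 - 24q = 0, so q = 6. min AVC = 21.
For P < €21 the firm produces nothing.

€21 per unit, at q = 6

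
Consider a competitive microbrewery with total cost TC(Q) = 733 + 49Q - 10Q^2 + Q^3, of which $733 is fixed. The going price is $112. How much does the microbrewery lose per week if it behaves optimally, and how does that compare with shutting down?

Profit = -$85 at Q = 9

AVC = 49 - 10Q + Q^2 has its minimum $24 at Q = 5; price $112 clears that bar, so the firm operates.
MC = 49 - 20Q + 3Q^2. Setting P = MC and taking the root on the rising branch gives Q* = 9.
TR = 112·9 = 1008. TC = 733 + 360 = 1093. Profit = 1008 − 1093 = -$85.
By producing, the firm covers all variable cost plus $648 of fixed cost; shutting down would lose the full $733.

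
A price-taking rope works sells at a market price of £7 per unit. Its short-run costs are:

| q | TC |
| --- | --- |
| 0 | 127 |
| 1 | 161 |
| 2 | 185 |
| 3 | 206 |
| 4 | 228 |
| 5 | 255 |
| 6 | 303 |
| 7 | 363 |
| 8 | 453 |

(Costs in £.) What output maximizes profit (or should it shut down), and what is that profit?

q = 0 (shut down); profit = -£127

Compute π = P·q − TC at each output: q=0: -127; q=1: -154; q=2: -171; q=3: -185; q=4: -200; q=5: -220; q=6: -261; q=7: -314; q=8: -397.
Profit is highest at q = 0. Equivalently, the lowest AVC in the table is 101/4 ≈ £25.25 at q = 4, and P = £7 falls below it — price never covers variable cost, so the firm shuts down and loses only its fixed cost.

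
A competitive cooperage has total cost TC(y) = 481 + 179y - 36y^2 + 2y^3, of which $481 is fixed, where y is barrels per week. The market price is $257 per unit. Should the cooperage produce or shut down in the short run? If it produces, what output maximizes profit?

Strip out fixed cost: VC = 179y - 36y^2 + 2y^3. Then AVC = 179 - 36y + 2y^2 and MC = 179 - 72y + 6y^2.
The AVC parabola has its vertex at y = 36/4 = 9, where AVC = 179 - 36·9 + 2·9^2 = $17.
Since P = $257 ≥ min AVC = $17, price covers variable cost and the firm should produce.
Set P = MC: 257 = 179 - 72y + 6y^2 → -78 - 72y + 6y^2 = 0. The roots are y = -1 and y = 13; the profit-maximizing output is on the rising part of MC, so y* = 13.
Check: AVC at y = 13 is $49 ≤ P, so revenue covers variable cost.
Profit = P·y − TC = 257·13 − 1118 = $2223.

Produce at y = 13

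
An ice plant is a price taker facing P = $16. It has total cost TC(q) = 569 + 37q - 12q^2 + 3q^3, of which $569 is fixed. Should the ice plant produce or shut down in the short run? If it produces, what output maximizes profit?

Shut down

Strip out fixed cost: VC = 37q - 12q^2 + 3q^3. Then AVC = 37 - 12q + 3q^2 and MC = 37 - 24q + 9q^2.
AVC is minimized where dAVC/dq = -12 + 6q = 0, at q = 2; min AVC = 37 - 12·2 + 3·2^2 = $25.
With P < min AVC ($16 < $25), every unit sold adds to the loss.
Best response: produce nothing and absorb the $569 fixed cost.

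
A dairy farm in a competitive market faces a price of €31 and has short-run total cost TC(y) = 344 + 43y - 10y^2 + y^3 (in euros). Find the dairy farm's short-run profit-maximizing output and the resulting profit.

AVC = 43 - 10y + y^2 has its minimum €18 at y = 5; price €31 clears that bar, so the firm operates.
With MC = 43 - 20y + 3y^2, P = MC on the upward-sloping part at y* = 6.
TR = 31·6 = 186. TC = 344 + 114 = 458. Profit = 186 − 458 = -€272.
By producing, the firm covers all variable cost plus €72 of fixed cost; shutting down would lose the full €344.

Profit = -€272 at y = 6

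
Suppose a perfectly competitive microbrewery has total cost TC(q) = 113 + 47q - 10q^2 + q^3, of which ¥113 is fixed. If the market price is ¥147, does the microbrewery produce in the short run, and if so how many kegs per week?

Produce at q = 10

Variable cost is VC = 47q - 10q^2 + q^3, so AVC = VC/q = 47 - 10q + q^2 and MC = dTC/dq = 47 - 20q + 3q^2.
The AVC parabola has its vertex at q = 10/2 = 5, where AVC = 47 - 10·5 + 5^2 = ¥22.
P = ¥147 exceeds min AVC = ¥22, so the firm stays open.
Set P = MC: 147 = 47 - 20q + 3q^2 → -100 - 20q + 3q^2 = 0. The roots are q = -10/3 and q = 10; the profit-maximizing output is on the rising part of MC, so q* = 10.
Check: AVC at q = 10 is ¥47 ≤ P, so revenue covers variable cost.
Profit = P·q − TC = 147·10 − 583 = ¥887.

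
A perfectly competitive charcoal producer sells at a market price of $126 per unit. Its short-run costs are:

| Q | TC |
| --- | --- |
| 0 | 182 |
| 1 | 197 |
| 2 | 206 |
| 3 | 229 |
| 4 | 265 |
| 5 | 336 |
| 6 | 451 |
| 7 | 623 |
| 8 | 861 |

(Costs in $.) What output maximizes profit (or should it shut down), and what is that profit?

Q = 6; profit = $305

Compute π = P·Q − TC at each output: Q=0: -182; Q=1: -71; Q=2: 46; Q=3: 149; Q=4: 239; Q=5: 294; Q=6: 305; Q=7: 259; Q=8: 147.
Profit is maximized at Q = 6. AVC there is 269/6 = $44.83 ≤ P, so producing beats shutting down (which would give -$182).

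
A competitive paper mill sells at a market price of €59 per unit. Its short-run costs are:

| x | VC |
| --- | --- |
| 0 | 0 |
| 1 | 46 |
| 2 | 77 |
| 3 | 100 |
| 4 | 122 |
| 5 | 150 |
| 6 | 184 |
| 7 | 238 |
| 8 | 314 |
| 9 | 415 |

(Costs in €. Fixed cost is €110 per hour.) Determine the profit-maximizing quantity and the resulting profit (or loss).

x = 7; profit = €65

Compute π = P·x − TC at each output: x=0: -110; x=1: -97; x=2: -69; x=3: -33; x=4: 4; x=5: 35; x=6: 60; x=7: 65; x=8: 48; x=9: 6.
Profit is maximized at x = 7. AVC there is 238/7 = €34 ≤ P, so producing beats shutting down (which would give -€110).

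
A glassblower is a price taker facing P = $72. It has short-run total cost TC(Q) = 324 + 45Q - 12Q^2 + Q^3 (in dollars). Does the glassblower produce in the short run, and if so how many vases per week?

Produce at Q = 9

Strip out fixed cost: VC = 45Q - 12Q^2 + Q^3. Then AVC = 45 - 12Q + Q^2 and MC = 45 - 24Q + 3Q^2.
AVC is minimized where dAVC/dQ = -12 + 2Q = 0, at Q = 6; min AVC = 45 - 12·6 + 6^2 = $9.
P = $72 exceeds min AVC = $9, so the firm stays open.
Set P = MC: 72 = 45 - 24Q + 3Q^2 → -27 - 24Q + 3Q^2 = 0. The roots are Q = -1 and Q = 9; the profit-maximizing output is on the rising part of MC, so Q* = 9.
Check: AVC at Q = 9 is $18 ≤ P, so revenue covers variable cost.
Profit = P·Q − TC = 72·9 − 486 = $162.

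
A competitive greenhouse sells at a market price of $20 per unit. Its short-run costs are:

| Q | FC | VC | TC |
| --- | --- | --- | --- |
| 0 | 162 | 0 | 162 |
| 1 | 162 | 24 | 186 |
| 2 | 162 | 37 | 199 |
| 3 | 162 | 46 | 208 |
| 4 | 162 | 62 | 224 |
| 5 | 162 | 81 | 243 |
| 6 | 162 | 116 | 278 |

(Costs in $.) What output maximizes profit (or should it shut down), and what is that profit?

Q = 5; profit = -$143

Compute π = P·Q − TC at each output: Q=0: -162; Q=1: -166; Q=2: -159; Q=3: -148; Q=4: -144; Q=5: -143; Q=6: -158.
Profit is maximized at Q = 5. AVC there is 81/5 = $16.20 ≤ P, so producing beats shutting down (which would give -$162).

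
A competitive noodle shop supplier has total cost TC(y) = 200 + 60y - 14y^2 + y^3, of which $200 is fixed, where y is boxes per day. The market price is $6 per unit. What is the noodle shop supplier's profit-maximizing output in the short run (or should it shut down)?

From TC, MC = TC'(y) = 60 - 28y + 3y^2 and AVC = VC/y = 60 - 14y + y^2.
The AVC parabola has its vertex at y = 14/2 = 7, where AVC = 60 - 14·7 + 7^2 = $11.
With P < min AVC ($6 < $11), every unit sold adds to the loss.
Best response: produce nothing and absorb the $200 fixed cost.

Shut down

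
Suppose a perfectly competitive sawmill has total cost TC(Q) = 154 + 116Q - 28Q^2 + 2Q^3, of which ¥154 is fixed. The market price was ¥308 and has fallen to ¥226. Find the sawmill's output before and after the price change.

Output falls from 12 to 11

AVC = 116 - 28Q + 2Q^2, minimized at Q = 7 where min AVC = ¥18. MC = 116 - 56Q + 6Q^2.
With P = ¥308 above the shutdown price, P = MC gives Q = 12.
At P = ¥226 ≥ min AVC, set P = MC: Q = 11. The firm stays open but cuts output.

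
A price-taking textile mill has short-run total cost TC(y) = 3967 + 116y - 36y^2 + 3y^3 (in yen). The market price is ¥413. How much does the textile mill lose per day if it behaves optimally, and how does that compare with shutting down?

Profit = -¥337 at y = 11

AVC = 116 - 36y + 3y^2; min AVC = ¥8 at y = 6. Since P = ¥413 ≥ min AVC, the firm produces.
MC = 116 - 72y + 9y^2. Setting P = MC and taking the root on the rising branch gives y* = 11.
TR = 413·11 = 4543. TC = 3967 + 913 = 4880. Profit = 4543 − 4880 = -¥337.
Shutting down would mean losing the fixed cost of ¥3967, so operating at a loss of ¥337 is better by ¥3630.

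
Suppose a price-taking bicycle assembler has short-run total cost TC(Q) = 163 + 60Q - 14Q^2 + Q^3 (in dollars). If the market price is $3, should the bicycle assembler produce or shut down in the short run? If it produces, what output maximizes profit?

Shut down

Strip out fixed cost: VC = 60Q - 14Q^2 + Q^3. Then AVC = 60 - 14Q + Q^2 and MC = 60 - 28Q + 3Q^2.
AVC is minimized where dAVC/dQ = -14 + 2Q = 0, at Q = 7; min AVC = 60 - 14·7 + 7^2 = $11.
P = $3 lies below min AVC = $11; no output level covers variable cost.
The firm minimizes its loss by shutting down and losing only its fixed cost of $163.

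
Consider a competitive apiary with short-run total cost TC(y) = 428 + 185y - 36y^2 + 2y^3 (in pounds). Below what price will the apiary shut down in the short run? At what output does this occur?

The firm shuts down when price falls below the minimum of average variable cost. AVC = VC/y = 185 - 36y + 2y^2.
At the minimum of AVC, MC = AVC. MC = 185 - 72y + 6y^2; setting MC = AVC gives 4y^2 - 36y = 0, so y = 9. min AVC = 23.
For P < £23 the firm produces nothing.

£23 per unit, at y = 9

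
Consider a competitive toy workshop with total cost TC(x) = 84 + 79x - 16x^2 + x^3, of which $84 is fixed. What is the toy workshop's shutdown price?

The firm shuts down when price falls below the minimum of average variable cost. AVC = VC/x = 79 - 16x + x^2.
At the minimum of AVC, MC = AVC. MC = 79 - 32x + 3x^2; setting MC = AVC gives 2x^2 - 16x = 0, so x = 8. min AVC = 15.
So the shutdown price is $15.

$15 per unit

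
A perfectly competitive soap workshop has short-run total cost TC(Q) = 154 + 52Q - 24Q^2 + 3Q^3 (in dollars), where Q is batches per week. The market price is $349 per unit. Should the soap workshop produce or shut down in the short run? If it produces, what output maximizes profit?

Produce at Q = 9

Variable cost is VC = 52Q - 24Q^2 + 3Q^3, so AVC = VC/Q = 52 - 24Q + 3Q^2 and MC = dTC/dQ = 52 - 48Q + 9Q^2.
The AVC parabola has its vertex at Q = 24/6 = 4, where AVC = 52 - 24·4 + 3·4^2 = $4.
Since P = $349 ≥ min AVC = $4, price covers variable cost and the firm should produce.
P = MC gives -297 - 48Q + 9Q^2 = 0, with roots -11/3 and 9. Take the larger (rising MC): Q* = 9.
Check: AVC at Q = 9 is $79 ≤ P, so revenue covers variable cost.
Profit = P·Q − TC = 349·9 − 865 = $2276.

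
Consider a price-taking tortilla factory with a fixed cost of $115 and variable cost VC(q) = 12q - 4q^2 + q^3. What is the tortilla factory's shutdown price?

$8 per unit

The firm shuts down when price falls below the minimum of average variable cost. AVC = VC/q = 12 - 4q + q^2.
At the minimum of AVC, MC = AVC. MC = 12 - 8q + 3q^2; setting MC = AVC gives 2q^2 - 4q = 0, so q = 2. min AVC = 8.
The firm shuts down for any P below $8.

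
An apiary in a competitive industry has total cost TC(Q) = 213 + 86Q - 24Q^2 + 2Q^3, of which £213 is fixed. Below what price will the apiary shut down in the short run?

£14 per unit

Short-run supply begins at min AVC. From VC = 86Q - 24Q^2 + 2Q^3, AVC = 86 - 24Q + 2Q^2.
dAVC/dQ = -24 + 4Q = 0 gives Q = 6. min AVC = 86 - 24·6 + 2·6^2 = 14.
So the shutdown price is £14.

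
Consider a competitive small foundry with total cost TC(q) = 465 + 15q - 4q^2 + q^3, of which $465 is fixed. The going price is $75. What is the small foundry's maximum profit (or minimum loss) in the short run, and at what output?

Profit = -$177 at q = 6

AVC = 15 - 4q + q^2 has its minimum $11 at q = 2; price $75 clears that bar, so the firm operates.
MC = 15 - 8q + 3q^2. Setting P = MC and taking the root on the rising branch gives q* = 6.
TR = 75·6 = 450. TC = 465 + 162 = 627. Profit = 450 − 627 = -$177.
That loss of $177 beats the $465 the firm would lose by shutting down; producing recovers $288 of fixed cost.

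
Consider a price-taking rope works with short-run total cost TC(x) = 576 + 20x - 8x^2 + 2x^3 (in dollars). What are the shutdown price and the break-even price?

AVC = 20 - 8x + 2x^2; minimized at x = 2, giving min AVC = $12. That is the shutdown price.
ATC = 576/x + 20 - 8x + 2x^2. Setting dATC/dx = −576/x^2 − 8 + 4x = 0 gives x = 6 (since 4·6^3 − 8·6^2 = 576).
min ATC = 576/6 + 20 − 8·6 + 2·6^2 = $140. That is the break-even price.
Between these two prices the firm operates at a loss; above $140 it earns a profit.

Shutdown price = $12; break-even price = $140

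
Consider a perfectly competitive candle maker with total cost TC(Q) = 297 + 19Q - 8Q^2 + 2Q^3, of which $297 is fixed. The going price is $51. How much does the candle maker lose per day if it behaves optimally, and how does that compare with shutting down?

AVC = 19 - 8Q + 2Q^2 has its minimum $11 at Q = 2; price $51 clears that bar, so the firm operates.
With MC = 19 - 16Q + 6Q^2, P = MC on the upward-sloping part at Q* = 4.
TR = 51·4 = 204. TC = 297 + 76 = 373. Profit = 204 − 373 = -$169.
Shutting down would mean losing the fixed cost of $297, so operating at a loss of $169 is better by $128.

Profit = -$169 at Q = 4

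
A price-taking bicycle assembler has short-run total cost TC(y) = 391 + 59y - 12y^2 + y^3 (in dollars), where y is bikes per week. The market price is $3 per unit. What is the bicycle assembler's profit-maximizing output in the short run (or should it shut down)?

From TC, MC = TC'(y) = 59 - 24y + 3y^2 and AVC = VC/y = 59 - 12y + y^2.
The AVC parabola has its vertex at y = 12/2 = 6, where AVC = 59 - 12·6 + 6^2 = $23.
Since P = $3 < min AVC = $23, price fails to cover variable cost at any output.
The firm minimizes its loss by shutting down and losing only its fixed cost of $391.

Shut down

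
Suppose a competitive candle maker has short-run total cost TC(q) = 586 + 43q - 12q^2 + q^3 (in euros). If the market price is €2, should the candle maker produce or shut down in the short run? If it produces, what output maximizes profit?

Shut down

Strip out fixed cost: VC = 43q - 12q^2 + q^3. Then AVC = 43 - 12q + q^2 and MC = 43 - 24q + 3q^2.
AVC is minimized where dAVC/dq = -12 + 2q = 0, at q = 6; min AVC = 43 - 12·6 + 6^2 = €7.
With P < min AVC (€2 < €7), every unit sold adds to the loss.
The firm minimizes its loss by shutting down and losing only its fixed cost of €586.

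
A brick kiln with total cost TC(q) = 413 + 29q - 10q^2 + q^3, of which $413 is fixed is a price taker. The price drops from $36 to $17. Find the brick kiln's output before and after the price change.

MC = 29 - 20q + 3q^2; the shutdown threshold is min AVC = $4 (at q = 5).
At P = $36 ≥ min AVC, set P = MC on the rising branch: q = 7.
At P = $17 ≥ min AVC, set P = MC: q = 6. The firm stays open but cuts output.

Output falls from 7 to 6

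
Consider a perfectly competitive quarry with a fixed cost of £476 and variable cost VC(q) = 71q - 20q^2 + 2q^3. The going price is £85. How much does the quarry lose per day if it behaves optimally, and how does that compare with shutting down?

Profit = -£84 at q = 7

AVC = 71 - 20q + 2q^2 has its minimum £21 at q = 5; price £85 clears that bar, so the firm operates.
With MC = 71 - 40q + 6q^2, P = MC on the upward-sloping part at q* = 7.
TR = 85·7 = 595. TC = 476 + 203 = 679. Profit = 595 − 679 = -£84.
Shutting down would mean losing the fixed cost of £476, so operating at a loss of £84 is better by £392.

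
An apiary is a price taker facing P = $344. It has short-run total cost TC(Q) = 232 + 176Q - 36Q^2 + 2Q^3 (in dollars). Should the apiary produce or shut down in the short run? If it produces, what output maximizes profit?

Produce at Q = 14

Variable cost is VC = 176Q - 36Q^2 + 2Q^3, so AVC = VC/Q = 176 - 36Q + 2Q^2 and MC = dTC/dQ = 176 - 72Q + 6Q^2.
AVC is minimized where dAVC/dQ = -36 + 4Q = 0, at Q = 9; min AVC = 176 - 36·9 + 2·9^2 = $14.
Because $344 ≥ $14, revenue can cover variable cost; the firm operates.
Set P = MC: 344 = 176 - 72Q + 6Q^2 → -168 - 72Q + 6Q^2 = 0. The roots are Q = -2 and Q = 14; the profit-maximizing output is on the rising part of MC, so Q* = 14.
Check: AVC at Q = 14 is $64 ≤ P, so revenue covers variable cost.
Profit = P·Q − TC = 344·14 − 1128 = $3688.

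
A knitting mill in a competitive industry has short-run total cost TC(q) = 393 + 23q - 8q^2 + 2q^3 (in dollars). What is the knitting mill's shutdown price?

$15 per unit

Short-run supply begins at min AVC. From VC = 23q - 8q^2 + 2q^3, AVC = 23 - 8q + 2q^2.
dAVC/dq = -8 + 4q = 0 gives q = 2. min AVC = 23 - 8·2 + 2·2^2 = 15.
So the shutdown price is $15.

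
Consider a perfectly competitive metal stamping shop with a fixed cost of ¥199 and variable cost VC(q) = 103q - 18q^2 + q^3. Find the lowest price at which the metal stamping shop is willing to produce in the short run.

The shutdown price is the minimum of AVC. VC = 103q - 18q^2 + q^3, so AVC = 103 - 18q + q^2.
dAVC/dq = -18 + 2q = 0 gives q = 9. min AVC = 103 - 18·9 + 9^2 = 22.
The firm shuts down for any P below ¥22.

¥22 per unit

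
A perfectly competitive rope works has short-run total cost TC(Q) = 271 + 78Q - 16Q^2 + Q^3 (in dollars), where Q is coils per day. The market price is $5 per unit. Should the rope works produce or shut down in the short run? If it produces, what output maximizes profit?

Shut down

From TC, MC = TC'(Q) = 78 - 32Q + 3Q^2 and AVC = VC/Q = 78 - 16Q + Q^2.
The AVC parabola has its vertex at Q = 16/2 = 8, where AVC = 78 - 16·8 + 8^2 = $14.
P = $5 lies below min AVC = $14; no output level covers variable cost.
Shutting down limits the loss to fixed cost, $271.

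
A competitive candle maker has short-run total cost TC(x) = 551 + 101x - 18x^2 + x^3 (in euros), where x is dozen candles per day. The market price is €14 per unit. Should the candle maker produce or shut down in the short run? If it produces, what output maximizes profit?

From TC, MC = TC'(x) = 101 - 36x + 3x^2 and AVC = VC/x = 101 - 18x + x^2.
AVC is minimized where dAVC/dx = -18 + 2x = 0, at x = 9; min AVC = 101 - 18·9 + 9^2 = €20.
With P < min AVC (€14 < €20), every unit sold adds to the loss.
Best response: produce nothing and absorb the €551 fixed cost.

Shut down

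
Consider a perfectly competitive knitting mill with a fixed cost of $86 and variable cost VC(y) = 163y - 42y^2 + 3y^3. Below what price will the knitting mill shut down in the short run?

$16 per unit

The shutdown price is the minimum of AVC. VC = 163y - 42y^2 + 3y^3, so AVC = 163 - 42y + 3y^2.
dAVC/dy = -42 + 6y = 0 gives y = 7. min AVC = 163 - 42·7 + 3·7^2 = 16.
The firm shuts down for any P below $16.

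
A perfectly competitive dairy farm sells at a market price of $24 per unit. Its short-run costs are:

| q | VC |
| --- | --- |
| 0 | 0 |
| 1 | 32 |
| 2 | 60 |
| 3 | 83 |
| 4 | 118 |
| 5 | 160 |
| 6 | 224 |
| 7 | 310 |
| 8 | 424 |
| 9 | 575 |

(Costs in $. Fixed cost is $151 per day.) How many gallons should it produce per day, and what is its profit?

q = 0 (shut down); profit = -$151

Tabulate TR − TC: q=0: -151; q=1: -159; q=2: -163; q=3: -162; q=4: -173; q=5: -191; q=6: -231; q=7: -293; q=8: -383; q=9: -510.
Profit is highest at q = 0. Equivalently, the lowest AVC in the table is 83/3 ≈ $27.67 at q = 3, and P = $24 falls below it — price never covers variable cost, so the firm shuts down and loses only its fixed cost.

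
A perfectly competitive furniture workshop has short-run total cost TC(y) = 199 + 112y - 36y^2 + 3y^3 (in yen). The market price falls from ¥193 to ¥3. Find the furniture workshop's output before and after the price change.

MC = 112 - 72y + 9y^2; the shutdown threshold is min AVC = ¥4 (at y = 6).
With P = ¥193 above the shutdown price, P = MC gives y = 9.
At P = ¥3 < min AVC = ¥4, price no longer covers variable cost at any output, so the firm shuts down: y = 0.

Output falls from 9 to 0 (the firm shuts down)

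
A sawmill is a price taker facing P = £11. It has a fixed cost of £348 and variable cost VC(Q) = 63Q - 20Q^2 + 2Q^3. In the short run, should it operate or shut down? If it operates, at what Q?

Strip out fixed cost: VC = 63Q - 20Q^2 + 2Q^3. Then AVC = 63 - 20Q + 2Q^2 and MC = 63 - 40Q + 6Q^2.
AVC is minimized where dAVC/dQ = -20 + 4Q = 0, at Q = 5; min AVC = 63 - 20·5 + 2·5^2 = £13.
With P < min AVC (£11 < £13), every unit sold adds to the loss.
Best response: produce nothing and absorb the £348 fixed cost.

Shut down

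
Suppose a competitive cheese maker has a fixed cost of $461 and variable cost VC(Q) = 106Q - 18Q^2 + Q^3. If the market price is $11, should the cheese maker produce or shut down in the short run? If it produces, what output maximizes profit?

From TC, MC = TC'(Q) = 106 - 36Q + 3Q^2 and AVC = VC/Q = 106 - 18Q + Q^2.
AVC hits its minimum where MC = AVC, at Q = 9, giving min AVC = 106 - 18·9 + 9^2 = $25.
Since P = $11 < min AVC = $25, price fails to cover variable cost at any output.
Best response: produce nothing and absorb the $461 fixed cost.

Shut down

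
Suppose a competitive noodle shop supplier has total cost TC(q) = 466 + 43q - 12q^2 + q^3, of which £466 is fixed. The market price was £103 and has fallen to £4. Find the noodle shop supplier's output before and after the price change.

MC = 43 - 24q + 3q^2; the shutdown threshold is min AVC = £7 (at q = 6).
With P = £103 above the shutdown price, P = MC gives q = 10.
At P = £4 < min AVC = £7, price no longer covers variable cost at any output, so the firm shuts down: q = 0.

Output falls from 10 to 0 (the firm shuts down)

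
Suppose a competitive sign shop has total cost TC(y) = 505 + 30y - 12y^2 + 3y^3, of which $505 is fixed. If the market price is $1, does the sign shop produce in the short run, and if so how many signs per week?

Strip out fixed cost: VC = 30y - 12y^2 + 3y^3. Then AVC = 30 - 12y + 3y^2 and MC = 30 - 24y + 9y^2.
AVC is minimized where dAVC/dy = -12 + 6y = 0, at y = 2; min AVC = 30 - 12·2 + 3·2^2 = $18.
P = $1 lies below min AVC = $18; no output level covers variable cost.
Shutting down limits the loss to fixed cost, $505.

Shut down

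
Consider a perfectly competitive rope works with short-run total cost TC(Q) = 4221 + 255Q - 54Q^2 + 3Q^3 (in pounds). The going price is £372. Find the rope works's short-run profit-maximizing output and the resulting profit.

Profit = -£165 at Q = 13

AVC = 255 - 54Q + 3Q^2; min AVC = £12 at Q = 9. Since P = £372 ≥ min AVC, the firm produces.
MC = 255 - 108Q + 9Q^2. Setting P = MC and taking the root on the rising branch gives Q* = 13.
TR = 372·13 = 4836. TC = 4221 + 780 = 5001. Profit = 4836 − 5001 = -£165.
By producing, the firm covers all variable cost plus £4056 of fixed cost; shutting down would lose the full £4221.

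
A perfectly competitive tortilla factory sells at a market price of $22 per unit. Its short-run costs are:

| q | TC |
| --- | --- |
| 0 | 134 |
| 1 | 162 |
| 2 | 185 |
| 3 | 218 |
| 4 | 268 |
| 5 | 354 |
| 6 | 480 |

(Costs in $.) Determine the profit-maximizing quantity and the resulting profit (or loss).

q = 0 (shut down); profit = -$134

Profit at each row (π = 22q − TC): q=0: -134; q=1: -140; q=2: -141; q=3: -152; q=4: -180; q=5: -244; q=6: -348.
Profit is highest at q = 0. Equivalently, the lowest AVC in the table is 51/2 ≈ $25.50 at q = 2, and P = $22 falls below it — price never covers variable cost, so the firm shuts down and loses only its fixed cost.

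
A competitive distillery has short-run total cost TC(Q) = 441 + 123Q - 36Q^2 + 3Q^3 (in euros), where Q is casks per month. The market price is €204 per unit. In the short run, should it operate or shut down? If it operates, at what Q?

Produce at Q = 9

From TC, MC = TC'(Q) = 123 - 72Q + 9Q^2 and AVC = VC/Q = 123 - 36Q + 3Q^2.
The AVC parabola has its vertex at Q = 36/6 = 6, where AVC = 123 - 36·6 + 3·6^2 = €15.
Because €204 ≥ €15, revenue can cover variable cost; the firm operates.
Solving P = MC: -81 - 72Q + 9Q^2 = 0 ⇒ Q = -1 or 9. On the upward-sloping branch, Q* = 9.
Check: AVC at Q = 9 is €42 ≤ P, so revenue covers variable cost.
Profit = P·Q − TC = 204·9 − 819 = €1017.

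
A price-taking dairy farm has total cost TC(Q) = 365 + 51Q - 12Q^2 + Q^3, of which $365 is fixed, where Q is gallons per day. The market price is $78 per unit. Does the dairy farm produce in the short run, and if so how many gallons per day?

Variable cost is VC = 51Q - 12Q^2 + Q^3, so AVC = VC/Q = 51 - 12Q + Q^2 and MC = dTC/dQ = 51 - 24Q + 3Q^2.
AVC hits its minimum where MC = AVC, at Q = 6, giving min AVC = 51 - 12·6 + 6^2 = $15.
P = $78 exceeds min AVC = $15, so the firm stays open.
P = MC gives -27 - 24Q + 3Q^2 = 0, with roots -1 and 9. Take the larger (rising MC): Q* = 9.
Check: AVC at Q = 9 is $24 ≤ P, so revenue covers variable cost.
Profit = P·Q − TC = 78·9 − 581 = $121.

Produce at Q = 9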